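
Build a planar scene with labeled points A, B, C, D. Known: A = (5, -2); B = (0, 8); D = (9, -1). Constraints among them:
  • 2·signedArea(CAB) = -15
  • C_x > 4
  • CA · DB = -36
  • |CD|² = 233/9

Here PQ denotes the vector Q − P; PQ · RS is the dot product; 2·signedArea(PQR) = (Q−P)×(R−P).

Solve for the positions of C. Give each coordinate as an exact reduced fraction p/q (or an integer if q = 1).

1. C_x = 14/3  [2·signedArea(CAB) = -15 ∩ CA · DB = -36]
2. C_y = 5/3  [2·signedArea(CAB) = -15 ∩ CA · DB = -36]
   → C = (14/3, 5/3)

C = (14/3, 5/3)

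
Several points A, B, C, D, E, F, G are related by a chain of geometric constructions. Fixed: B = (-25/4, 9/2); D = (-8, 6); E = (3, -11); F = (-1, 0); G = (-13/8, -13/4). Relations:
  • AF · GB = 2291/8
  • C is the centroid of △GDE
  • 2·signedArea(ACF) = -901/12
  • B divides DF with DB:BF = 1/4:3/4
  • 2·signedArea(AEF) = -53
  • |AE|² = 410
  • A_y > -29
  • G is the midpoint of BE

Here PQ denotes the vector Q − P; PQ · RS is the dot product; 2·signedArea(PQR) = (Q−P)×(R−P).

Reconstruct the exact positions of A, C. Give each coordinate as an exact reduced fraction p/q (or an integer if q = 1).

1. A_x = 14  [2·signedArea(AEF) = -53 ∩ AF · GB = 2291/8]
2. A_y = -28  [2·signedArea(AEF) = -53 ∩ AF · GB = 2291/8]
   → A = (14, -28)
3. C_x = -53/24  [C is the centroid of △GDE]
4. C_y = -11/4  [C is the centroid of △GDE]
   → C = (-53/24, -11/4)

A = (14, -28)
C = (-53/24, -11/4)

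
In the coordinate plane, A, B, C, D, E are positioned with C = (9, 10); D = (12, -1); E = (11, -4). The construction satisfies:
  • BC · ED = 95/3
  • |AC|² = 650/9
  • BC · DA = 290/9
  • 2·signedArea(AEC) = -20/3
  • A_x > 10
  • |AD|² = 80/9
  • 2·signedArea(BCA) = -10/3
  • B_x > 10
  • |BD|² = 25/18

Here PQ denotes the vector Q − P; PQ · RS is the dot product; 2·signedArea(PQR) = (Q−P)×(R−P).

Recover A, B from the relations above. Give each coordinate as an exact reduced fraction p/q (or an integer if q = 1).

A = (32/3, 5/3)
B = (65/6, -7/6)

1. A_x = 32/3  [line -14·x + -2·y + 458/3 = 0 ∩ |AC|² = 650/9]
2. A_y = 5/3  [line -14·x + -2·y + 458/3 = 0 ∩ |AC|² = 650/9]
   → A = (32/3, 5/3)
3. B_x = 65/6  [2·signedArea(BCA) = -10/3 ∩ BC · DA = 290/9]
4. B_y = -7/6  [2·signedArea(BCA) = -10/3 ∩ BC · DA = 290/9]
   → B = (65/6, -7/6)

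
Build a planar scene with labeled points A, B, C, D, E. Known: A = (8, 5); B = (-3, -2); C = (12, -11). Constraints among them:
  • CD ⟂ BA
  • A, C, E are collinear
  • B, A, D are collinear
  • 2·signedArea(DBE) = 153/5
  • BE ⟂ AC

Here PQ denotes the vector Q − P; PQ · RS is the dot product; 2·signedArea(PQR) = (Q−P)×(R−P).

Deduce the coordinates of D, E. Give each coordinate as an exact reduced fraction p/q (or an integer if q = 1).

D = (18/5, 11/5)
E = (9, 1)

1. D_x = 18/5  [B, A, D are collinear ∩ CD ⟂ BA]
2. D_y = 11/5  [B, A, D are collinear ∩ CD ⟂ BA]
   → D = (18/5, 11/5)
3. E_x = 9  [A, C, E are collinear ∩ BE ⟂ AC]
4. E_y = 1  [A, C, E are collinear ∩ BE ⟂ AC]
   → E = (9, 1)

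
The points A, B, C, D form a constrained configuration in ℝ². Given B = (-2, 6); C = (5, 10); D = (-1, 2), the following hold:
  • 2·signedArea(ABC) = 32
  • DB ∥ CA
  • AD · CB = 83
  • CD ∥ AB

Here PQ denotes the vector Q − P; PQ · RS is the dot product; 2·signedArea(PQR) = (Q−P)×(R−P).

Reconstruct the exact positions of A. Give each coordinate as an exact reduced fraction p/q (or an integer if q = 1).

1. A_x = 4  [CD ∥ AB ∩ DB ∥ CA]
2. A_y = 14  [CD ∥ AB ∩ DB ∥ CA]
   → A = (4, 14)

A = (4, 14)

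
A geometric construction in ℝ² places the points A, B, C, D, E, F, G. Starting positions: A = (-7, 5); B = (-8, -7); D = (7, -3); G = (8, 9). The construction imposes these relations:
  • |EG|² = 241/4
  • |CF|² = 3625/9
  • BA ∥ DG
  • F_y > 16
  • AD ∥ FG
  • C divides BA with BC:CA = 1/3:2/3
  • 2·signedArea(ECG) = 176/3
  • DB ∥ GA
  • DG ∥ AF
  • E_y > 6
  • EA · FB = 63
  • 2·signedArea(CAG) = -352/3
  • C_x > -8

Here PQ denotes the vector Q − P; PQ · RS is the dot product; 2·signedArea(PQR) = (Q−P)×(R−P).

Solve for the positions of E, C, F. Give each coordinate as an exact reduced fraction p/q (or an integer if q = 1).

1. C_x = -23/3  [C divides BA with BC:CA = 1/3:2/3]
2. C_y = -3  [C divides BA with BC:CA = 1/3:2/3]
   → C = (-23/3, -3)
3. F_x = -6  [AD ∥ FG ∩ DG ∥ AF]
4. F_y = 17  [AD ∥ FG ∩ DG ∥ AF]
   → F = (-6, 17)
5. E_x = 1/2  [2·signedArea(ECG) = 176/3 ∩ EA · FB = 63]
6. E_y = 7  [2·signedArea(ECG) = 176/3 ∩ EA · FB = 63]
   → E = (1/2, 7)

C = (-23/3, -3)
E = (1/2, 7)
F = (-6, 17)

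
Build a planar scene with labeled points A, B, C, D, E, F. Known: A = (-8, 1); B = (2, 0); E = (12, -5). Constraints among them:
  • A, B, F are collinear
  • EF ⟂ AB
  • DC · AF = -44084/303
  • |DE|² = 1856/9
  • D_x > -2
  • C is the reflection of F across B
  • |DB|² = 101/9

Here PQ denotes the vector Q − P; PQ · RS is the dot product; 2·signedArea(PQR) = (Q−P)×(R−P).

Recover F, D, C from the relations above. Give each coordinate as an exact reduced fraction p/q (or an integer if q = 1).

1. F_x = 1252/101  [A, B, F are collinear ∩ EF ⟂ AB]
2. F_y = -105/101  [A, B, F are collinear ∩ EF ⟂ AB]
   → F = (1252/101, -105/101)
3. C_x = -848/101  [C is the reflection of F across B]
4. C_y = 105/101  [C is the reflection of F across B]
   → C = (-848/101, 105/101)
5. D_x = -4/3  [line -2060/101·x + 206/101·y + -8446/303 = 0 ∩ |DB|² = 101/9]
6. D_y = 1/3  [line -2060/101·x + 206/101·y + -8446/303 = 0 ∩ |DB|² = 101/9]
   → D = (-4/3, 1/3)

C = (-848/101, 105/101)
D = (-4/3, 1/3)
F = (1252/101, -105/101)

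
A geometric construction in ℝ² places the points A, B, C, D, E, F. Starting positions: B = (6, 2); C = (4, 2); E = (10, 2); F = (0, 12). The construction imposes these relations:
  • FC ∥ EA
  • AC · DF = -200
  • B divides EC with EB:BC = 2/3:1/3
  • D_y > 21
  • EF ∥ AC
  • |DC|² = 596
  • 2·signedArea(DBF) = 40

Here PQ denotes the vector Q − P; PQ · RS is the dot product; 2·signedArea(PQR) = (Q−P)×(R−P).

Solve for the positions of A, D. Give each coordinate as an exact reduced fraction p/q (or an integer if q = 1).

1. A_x = 14  [EF ∥ AC ∩ FC ∥ EA]
2. A_y = -8  [EF ∥ AC ∩ FC ∥ EA]
   → A = (14, -8)
3. D_x = -10  [2·signedArea(DBF) = 40 ∩ AC · DF = -200]
4. D_y = 22  [2·signedArea(DBF) = 40 ∩ AC · DF = -200]
   → D = (-10, 22)

A = (14, -8)
D = (-10, 22)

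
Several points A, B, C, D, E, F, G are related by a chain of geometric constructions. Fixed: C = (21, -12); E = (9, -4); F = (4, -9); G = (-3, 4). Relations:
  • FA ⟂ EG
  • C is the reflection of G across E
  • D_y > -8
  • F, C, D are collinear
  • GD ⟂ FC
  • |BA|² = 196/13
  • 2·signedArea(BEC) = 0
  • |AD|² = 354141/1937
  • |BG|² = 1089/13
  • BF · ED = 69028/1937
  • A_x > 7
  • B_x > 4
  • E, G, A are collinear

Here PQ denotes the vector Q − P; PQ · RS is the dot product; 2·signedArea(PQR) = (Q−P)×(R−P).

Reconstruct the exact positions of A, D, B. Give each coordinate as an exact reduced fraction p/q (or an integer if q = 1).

1. A_x = 102/13  [E, G, A are collinear ∩ FA ⟂ EG]
2. A_y = -42/13  [E, G, A are collinear ∩ FA ⟂ EG]
   → A = (102/13, -42/13)
3. D_x = -747/149  [F, C, D are collinear ∩ GD ⟂ FC]
4. D_y = -1104/149  [F, C, D are collinear ∩ GD ⟂ FC]
   → D = (-747/149, -1104/149)
5. B_x = 60/13  [2·signedArea(BEC) = 0 ∩ BF · ED = 69028/1937]
6. B_y = -14/13  [2·signedArea(BEC) = 0 ∩ BF · ED = 69028/1937]
   → B = (60/13, -14/13)

A = (102/13, -42/13)
B = (60/13, -14/13)
D = (-747/149, -1104/149)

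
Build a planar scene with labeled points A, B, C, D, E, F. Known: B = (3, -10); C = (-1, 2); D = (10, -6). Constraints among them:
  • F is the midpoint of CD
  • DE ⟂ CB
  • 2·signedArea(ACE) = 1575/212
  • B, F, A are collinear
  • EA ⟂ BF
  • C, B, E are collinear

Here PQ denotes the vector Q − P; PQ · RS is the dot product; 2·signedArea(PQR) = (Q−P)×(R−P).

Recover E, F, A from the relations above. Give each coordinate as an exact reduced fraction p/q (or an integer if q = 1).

A = (345/106, -458/53)
E = (5/2, -17/2)
F = (9/2, -2)

1. E_x = 5/2  [C, B, E are collinear ∩ DE ⟂ CB]
2. E_y = -17/2  [C, B, E are collinear ∩ DE ⟂ CB]
   → E = (5/2, -17/2)
3. F_x = 9/2  [F is the midpoint of CD]
4. F_y = -2  [F is the midpoint of CD]
   → F = (9/2, -2)
5. A_x = 345/106  [B, F, A are collinear ∩ EA ⟂ BF]
6. A_y = -458/53  [B, F, A are collinear ∩ EA ⟂ BF]
   → A = (345/106, -458/53)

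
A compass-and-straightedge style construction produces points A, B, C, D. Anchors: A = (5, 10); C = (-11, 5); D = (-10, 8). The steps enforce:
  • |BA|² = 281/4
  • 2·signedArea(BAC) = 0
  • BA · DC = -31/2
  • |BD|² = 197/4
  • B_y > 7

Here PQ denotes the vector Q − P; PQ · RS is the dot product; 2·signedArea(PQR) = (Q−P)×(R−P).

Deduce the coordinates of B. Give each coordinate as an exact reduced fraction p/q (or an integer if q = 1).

B = (-3, 15/2)

1. B_x = -3  [2·signedArea(BAC) = 0 ∩ BA · DC = -31/2]
2. B_y = 15/2  [2·signedArea(BAC) = 0 ∩ BA · DC = -31/2]
   → B = (-3, 15/2)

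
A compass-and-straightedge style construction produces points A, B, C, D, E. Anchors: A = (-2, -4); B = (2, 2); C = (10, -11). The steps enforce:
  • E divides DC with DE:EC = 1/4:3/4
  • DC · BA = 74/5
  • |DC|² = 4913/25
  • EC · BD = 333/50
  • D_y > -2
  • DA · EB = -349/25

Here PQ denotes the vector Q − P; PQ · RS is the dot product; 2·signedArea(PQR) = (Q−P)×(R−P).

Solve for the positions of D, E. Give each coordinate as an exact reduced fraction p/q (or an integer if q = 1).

D = (-2/5, -8/5)
E = (11/5, -79/20)

1. D_x = -2/5  [line 4·x + 6·y + 56/5 = 0 ∩ |DC|² = 4913/25]
2. D_y = -8/5  [line 4·x + 6·y + 56/5 = 0 ∩ |DC|² = 4913/25]
   → D = (-2/5, -8/5)
3. E_x = 11/5  [E divides DC with DE:EC = 1/4:3/4]
4. E_y = -79/20  [E divides DC with DE:EC = 1/4:3/4]
   → E = (11/5, -79/20)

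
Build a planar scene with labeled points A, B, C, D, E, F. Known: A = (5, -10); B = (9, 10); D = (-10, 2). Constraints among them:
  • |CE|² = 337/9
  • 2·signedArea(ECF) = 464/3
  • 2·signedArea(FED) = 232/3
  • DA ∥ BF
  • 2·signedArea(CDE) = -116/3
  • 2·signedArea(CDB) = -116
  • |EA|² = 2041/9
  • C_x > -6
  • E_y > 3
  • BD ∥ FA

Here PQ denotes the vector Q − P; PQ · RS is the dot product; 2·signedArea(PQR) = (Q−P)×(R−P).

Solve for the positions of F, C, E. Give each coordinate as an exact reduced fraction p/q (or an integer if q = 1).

C = (-5, -2)
E = (-2, 10/3)
F = (24, -2)

1. F_x = 24  [BD ∥ FA ∩ DA ∥ BF]
2. F_y = -2  [BD ∥ FA ∩ DA ∥ BF]
   → F = (24, -2)
3. E_x = -2  [line 4·x + 34·y + -316/3 = 0 ∩ |EA|² = 2041/9]
4. E_y = 10/3  [line 4·x + 34·y + -316/3 = 0 ∩ |EA|² = 2041/9]
   → E = (-2, 10/3)
5. C_x = -5  [2·signedArea(CDE) = -116/3 ∩ 2·signedArea(ECF) = 464/3]
6. C_y = -2  [2·signedArea(CDE) = -116/3 ∩ 2·signedArea(ECF) = 464/3]
   → C = (-5, -2)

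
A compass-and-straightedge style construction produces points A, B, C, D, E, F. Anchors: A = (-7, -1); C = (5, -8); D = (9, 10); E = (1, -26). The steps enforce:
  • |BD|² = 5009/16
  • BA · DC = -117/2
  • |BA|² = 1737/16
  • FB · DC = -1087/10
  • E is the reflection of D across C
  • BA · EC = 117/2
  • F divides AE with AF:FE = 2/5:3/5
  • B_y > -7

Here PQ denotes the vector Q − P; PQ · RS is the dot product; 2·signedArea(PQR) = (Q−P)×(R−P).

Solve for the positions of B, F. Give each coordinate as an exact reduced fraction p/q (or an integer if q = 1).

B = (2, -25/4)
F = (-19/5, -11)

1. B_x = 2  [line 4·x + 18·y + 209/2 = 0 ∩ |BD|² = 5009/16]
2. B_y = -25/4  [line 4·x + 18·y + 209/2 = 0 ∩ |BD|² = 5009/16]
   → B = (2, -25/4)
3. F_x = -19/5  [F divides AE with AF:FE = 2/5:3/5]
4. F_y = -11  [F divides AE with AF:FE = 2/5:3/5]
   → F = (-19/5, -11)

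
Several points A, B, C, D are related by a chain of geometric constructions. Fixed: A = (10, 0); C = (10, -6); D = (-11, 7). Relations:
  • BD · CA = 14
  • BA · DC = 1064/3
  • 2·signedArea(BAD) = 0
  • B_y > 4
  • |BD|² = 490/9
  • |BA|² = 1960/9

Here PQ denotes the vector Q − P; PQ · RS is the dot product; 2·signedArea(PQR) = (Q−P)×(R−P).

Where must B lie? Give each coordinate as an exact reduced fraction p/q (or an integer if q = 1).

1. B_x = -4  [2·signedArea(BAD) = 0 ∩ BA · DC = 1064/3]
2. B_y = 14/3  [2·signedArea(BAD) = 0 ∩ BA · DC = 1064/3]
   → B = (-4, 14/3)

B = (-4, 14/3)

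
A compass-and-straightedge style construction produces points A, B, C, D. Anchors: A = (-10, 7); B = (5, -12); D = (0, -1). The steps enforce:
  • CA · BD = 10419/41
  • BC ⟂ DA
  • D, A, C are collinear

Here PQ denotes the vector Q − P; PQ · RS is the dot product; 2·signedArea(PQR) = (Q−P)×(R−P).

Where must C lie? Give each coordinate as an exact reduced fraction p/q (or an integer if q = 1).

1. C_x = 345/41  [D, A, C are collinear ∩ BC ⟂ DA]
2. C_y = -317/41  [D, A, C are collinear ∩ BC ⟂ DA]
   → C = (345/41, -317/41)

C = (345/41, -317/41)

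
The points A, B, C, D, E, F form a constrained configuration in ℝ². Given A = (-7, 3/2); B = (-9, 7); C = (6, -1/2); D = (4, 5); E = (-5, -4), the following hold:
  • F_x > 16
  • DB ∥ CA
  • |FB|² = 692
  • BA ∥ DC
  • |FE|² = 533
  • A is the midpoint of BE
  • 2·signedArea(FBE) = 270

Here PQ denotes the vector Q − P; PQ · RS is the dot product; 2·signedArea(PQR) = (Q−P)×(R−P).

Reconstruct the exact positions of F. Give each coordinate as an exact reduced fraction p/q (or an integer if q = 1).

1. F_x = 17  [line 11·x + 4·y + -199 = 0 ∩ |FB|² = 692]
2. F_y = 3  [line 11·x + 4·y + -199 = 0 ∩ |FB|² = 692]
   → F = (17, 3)

F = (17, 3)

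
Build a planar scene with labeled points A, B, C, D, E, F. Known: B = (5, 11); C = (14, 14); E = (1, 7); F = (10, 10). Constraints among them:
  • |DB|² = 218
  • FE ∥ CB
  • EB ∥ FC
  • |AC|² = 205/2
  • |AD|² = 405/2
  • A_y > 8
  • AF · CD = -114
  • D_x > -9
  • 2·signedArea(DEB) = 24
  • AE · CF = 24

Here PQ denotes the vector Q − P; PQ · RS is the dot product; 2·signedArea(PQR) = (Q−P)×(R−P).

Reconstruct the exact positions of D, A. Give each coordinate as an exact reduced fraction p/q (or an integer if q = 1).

A = (11/2, 17/2)
D = (-8, 4)

1. A_x = 11/2  [line 4·x + 4·y + -56 = 0 ∩ |AC|² = 205/2]
2. A_y = 17/2  [line 4·x + 4·y + -56 = 0 ∩ |AC|² = 205/2]
   → A = (11/2, 17/2)
3. D_x = -8  [2·signedArea(DEB) = 24 ∩ AF · CD = -114]
4. D_y = 4  [2·signedArea(DEB) = 24 ∩ AF · CD = -114]
   → D = (-8, 4)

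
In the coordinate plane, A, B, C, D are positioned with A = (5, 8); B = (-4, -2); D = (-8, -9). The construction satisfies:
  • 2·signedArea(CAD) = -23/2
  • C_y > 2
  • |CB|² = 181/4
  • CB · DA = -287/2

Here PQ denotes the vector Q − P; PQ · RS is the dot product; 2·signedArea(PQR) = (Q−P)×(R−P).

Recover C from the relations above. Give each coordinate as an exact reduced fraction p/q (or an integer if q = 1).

C = (1/2, 3)

1. C_x = 1/2  [2·signedArea(CAD) = -23/2 ∩ CB · DA = -287/2]
2. C_y = 3  [2·signedArea(CAD) = -23/2 ∩ CB · DA = -287/2]
   → C = (1/2, 3)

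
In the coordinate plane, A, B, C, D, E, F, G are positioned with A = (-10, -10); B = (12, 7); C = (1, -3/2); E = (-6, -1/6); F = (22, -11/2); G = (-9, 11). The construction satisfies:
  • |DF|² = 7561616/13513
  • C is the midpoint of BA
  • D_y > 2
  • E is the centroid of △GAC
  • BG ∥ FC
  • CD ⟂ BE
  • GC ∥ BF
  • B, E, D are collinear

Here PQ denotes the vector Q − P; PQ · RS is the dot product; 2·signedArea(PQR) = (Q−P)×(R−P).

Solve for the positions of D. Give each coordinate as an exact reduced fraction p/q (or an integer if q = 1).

D = (-5622/13513, 55581/27026)

1. D_x = -5622/13513  [B, E, D are collinear ∩ CD ⟂ BE]
2. D_y = 55581/27026  [B, E, D are collinear ∩ CD ⟂ BE]
   → D = (-5622/13513, 55581/27026)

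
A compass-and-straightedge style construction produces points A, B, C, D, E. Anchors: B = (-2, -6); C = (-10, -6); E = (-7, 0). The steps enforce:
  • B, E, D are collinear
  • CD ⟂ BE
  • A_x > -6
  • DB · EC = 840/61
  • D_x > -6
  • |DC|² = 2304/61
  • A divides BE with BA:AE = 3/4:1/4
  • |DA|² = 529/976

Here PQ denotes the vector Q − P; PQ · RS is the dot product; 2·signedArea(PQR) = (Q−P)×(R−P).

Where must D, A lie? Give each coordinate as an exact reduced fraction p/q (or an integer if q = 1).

A = (-23/4, -3/2)
D = (-322/61, -126/61)

1. D_x = -322/61  [B, E, D are collinear ∩ CD ⟂ BE]
2. D_y = -126/61  [B, E, D are collinear ∩ CD ⟂ BE]
   → D = (-322/61, -126/61)
3. A_x = -23/4  [A divides BE with BA:AE = 3/4:1/4]
4. A_y = -3/2  [A divides BE with BA:AE = 3/4:1/4]
   → A = (-23/4, -3/2)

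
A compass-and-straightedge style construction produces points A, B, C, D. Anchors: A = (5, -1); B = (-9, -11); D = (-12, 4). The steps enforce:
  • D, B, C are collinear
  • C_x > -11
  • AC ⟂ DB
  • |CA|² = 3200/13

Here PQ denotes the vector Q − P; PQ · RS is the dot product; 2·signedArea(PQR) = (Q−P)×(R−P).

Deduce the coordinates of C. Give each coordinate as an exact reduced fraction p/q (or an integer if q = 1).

1. C_x = -135/13  [D, B, C are collinear ∩ AC ⟂ DB]
2. C_y = -53/13  [D, B, C are collinear ∩ AC ⟂ DB]
   → C = (-135/13, -53/13)

C = (-135/13, -53/13)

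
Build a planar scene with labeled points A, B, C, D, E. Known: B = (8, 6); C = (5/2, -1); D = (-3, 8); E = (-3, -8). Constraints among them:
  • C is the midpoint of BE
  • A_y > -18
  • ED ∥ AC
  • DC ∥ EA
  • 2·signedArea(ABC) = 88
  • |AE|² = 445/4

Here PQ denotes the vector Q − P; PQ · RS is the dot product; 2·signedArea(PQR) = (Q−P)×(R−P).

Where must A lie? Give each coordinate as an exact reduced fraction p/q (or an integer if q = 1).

1. A_x = 5/2  [ED ∥ AC ∩ DC ∥ EA]
2. A_y = -17  [ED ∥ AC ∩ DC ∥ EA]
   → A = (5/2, -17)

A = (5/2, -17)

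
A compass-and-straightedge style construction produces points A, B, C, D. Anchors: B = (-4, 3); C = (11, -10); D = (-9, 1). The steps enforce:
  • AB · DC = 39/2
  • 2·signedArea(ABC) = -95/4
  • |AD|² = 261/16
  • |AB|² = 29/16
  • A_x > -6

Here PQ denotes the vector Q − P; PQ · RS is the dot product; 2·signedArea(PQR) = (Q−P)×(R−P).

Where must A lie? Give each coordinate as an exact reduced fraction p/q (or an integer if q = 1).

1. A_x = -21/4  [AB · DC = 39/2 ∩ 2·signedArea(ABC) = -95/4]
2. A_y = 5/2  [AB · DC = 39/2 ∩ 2·signedArea(ABC) = -95/4]
   → A = (-21/4, 5/2)

A = (-21/4, 5/2)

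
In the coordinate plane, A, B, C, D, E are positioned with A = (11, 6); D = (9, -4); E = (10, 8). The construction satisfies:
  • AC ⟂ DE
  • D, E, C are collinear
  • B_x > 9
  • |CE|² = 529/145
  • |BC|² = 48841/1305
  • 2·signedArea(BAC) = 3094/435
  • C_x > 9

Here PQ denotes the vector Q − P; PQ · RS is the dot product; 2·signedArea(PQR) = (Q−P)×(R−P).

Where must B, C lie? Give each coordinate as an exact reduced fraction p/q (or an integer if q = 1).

B = (28/3, 0)
C = (1427/145, 884/145)

1. C_x = 1427/145  [D, E, C are collinear ∩ AC ⟂ DE]
2. C_y = 884/145  [D, E, C are collinear ∩ AC ⟂ DE]
   → C = (1427/145, 884/145)
3. B_x = 28/3  [line -14/145·x + -168/145·y + 392/435 = 0 ∩ |BC|² = 48841/1305]
4. B_y = 0  [line -14/145·x + -168/145·y + 392/435 = 0 ∩ |BC|² = 48841/1305]
   → B = (28/3, 0)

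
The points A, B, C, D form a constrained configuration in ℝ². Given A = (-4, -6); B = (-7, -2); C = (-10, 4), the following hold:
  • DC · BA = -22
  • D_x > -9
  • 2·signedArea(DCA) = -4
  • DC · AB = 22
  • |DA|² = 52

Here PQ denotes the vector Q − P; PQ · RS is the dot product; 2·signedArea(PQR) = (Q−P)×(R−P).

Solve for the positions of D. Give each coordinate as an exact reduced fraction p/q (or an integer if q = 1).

1. D_x = -8  [DC · AB = 22 ∩ 2·signedArea(DCA) = -4]
2. D_y = 0  [DC · AB = 22 ∩ 2·signedArea(DCA) = -4]
   → D = (-8, 0)

D = (-8, 0)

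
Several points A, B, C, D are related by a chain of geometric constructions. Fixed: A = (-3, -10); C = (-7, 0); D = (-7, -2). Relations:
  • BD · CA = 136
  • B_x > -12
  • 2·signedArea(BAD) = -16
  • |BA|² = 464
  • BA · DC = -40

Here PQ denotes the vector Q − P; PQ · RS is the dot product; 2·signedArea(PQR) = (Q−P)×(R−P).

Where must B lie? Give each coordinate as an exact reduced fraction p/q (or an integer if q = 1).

B = (-11, 10)

1. B_x = -11  [BA · DC = -40 ∩ 2·signedArea(BAD) = -16]
2. B_y = 10  [BA · DC = -40 ∩ 2·signedArea(BAD) = -16]
   → B = (-11, 10)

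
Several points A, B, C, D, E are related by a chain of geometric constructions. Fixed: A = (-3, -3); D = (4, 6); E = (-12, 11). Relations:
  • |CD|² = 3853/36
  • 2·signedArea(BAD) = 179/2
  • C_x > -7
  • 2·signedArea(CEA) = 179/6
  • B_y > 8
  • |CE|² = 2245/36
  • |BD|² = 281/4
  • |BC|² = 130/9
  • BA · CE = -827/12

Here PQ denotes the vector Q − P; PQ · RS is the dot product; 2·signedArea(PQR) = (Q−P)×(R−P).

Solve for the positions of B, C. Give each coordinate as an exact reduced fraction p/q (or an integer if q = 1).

1. C_x = -19/3  [line 14·x + 9·y + 235/6 = 0 ∩ |CE|² = 2245/36]
2. C_y = 11/2  [line 14·x + 9·y + 235/6 = 0 ∩ |CE|² = 2245/36]
   → C = (-19/3, 11/2)
3. B_x = -4  [BA · CE = -827/12 ∩ 2·signedArea(BAD) = 179/2]
4. B_y = 17/2  [BA · CE = -827/12 ∩ 2·signedArea(BAD) = 179/2]
   → B = (-4, 17/2)

B = (-4, 17/2)
C = (-19/3, 11/2)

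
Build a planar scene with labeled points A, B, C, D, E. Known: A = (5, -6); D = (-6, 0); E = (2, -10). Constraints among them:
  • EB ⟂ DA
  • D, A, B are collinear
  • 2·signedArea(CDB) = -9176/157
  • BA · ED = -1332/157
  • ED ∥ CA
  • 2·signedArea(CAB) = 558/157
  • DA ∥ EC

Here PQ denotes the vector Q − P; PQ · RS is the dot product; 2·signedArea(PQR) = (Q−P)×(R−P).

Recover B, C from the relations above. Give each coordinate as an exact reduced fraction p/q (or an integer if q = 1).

1. B_x = 686/157  [D, A, B are collinear ∩ EB ⟂ DA]
2. B_y = -888/157  [D, A, B are collinear ∩ EB ⟂ DA]
   → B = (686/157, -888/157)
3. C_x = 13  [ED ∥ CA ∩ DA ∥ EC]
4. C_y = -16  [ED ∥ CA ∩ DA ∥ EC]
   → C = (13, -16)

B = (686/157, -888/157)
C = (13, -16)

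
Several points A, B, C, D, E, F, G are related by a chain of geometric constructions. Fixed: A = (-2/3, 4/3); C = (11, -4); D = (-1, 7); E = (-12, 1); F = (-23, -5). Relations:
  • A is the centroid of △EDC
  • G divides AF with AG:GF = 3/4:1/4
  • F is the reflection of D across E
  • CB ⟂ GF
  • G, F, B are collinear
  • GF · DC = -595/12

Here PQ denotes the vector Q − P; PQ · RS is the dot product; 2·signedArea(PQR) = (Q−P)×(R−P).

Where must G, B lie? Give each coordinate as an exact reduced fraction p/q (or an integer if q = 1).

B = (42349/4850, 19393/4850)
G = (-209/12, -41/12)

1. G_x = -209/12  [G divides AF with AG:GF = 3/4:1/4]
2. G_y = -41/12  [G divides AF with AG:GF = 3/4:1/4]
   → G = (-209/12, -41/12)
3. B_x = 42349/4850  [G, F, B are collinear ∩ CB ⟂ GF]
4. B_y = 19393/4850  [G, F, B are collinear ∩ CB ⟂ GF]
   → B = (42349/4850, 19393/4850)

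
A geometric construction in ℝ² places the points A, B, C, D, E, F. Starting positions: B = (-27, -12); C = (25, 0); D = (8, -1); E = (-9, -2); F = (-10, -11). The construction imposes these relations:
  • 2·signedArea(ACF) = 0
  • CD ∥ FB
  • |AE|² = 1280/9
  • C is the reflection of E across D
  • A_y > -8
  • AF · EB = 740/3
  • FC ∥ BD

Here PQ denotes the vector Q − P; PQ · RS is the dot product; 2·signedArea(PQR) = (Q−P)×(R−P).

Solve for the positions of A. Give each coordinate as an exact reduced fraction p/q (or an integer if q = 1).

A = (5/3, -22/3)

1. A_x = 5/3  [2·signedArea(ACF) = 0 ∩ AF · EB = 740/3]
2. A_y = -22/3  [2·signedArea(ACF) = 0 ∩ AF · EB = 740/3]
   → A = (5/3, -22/3)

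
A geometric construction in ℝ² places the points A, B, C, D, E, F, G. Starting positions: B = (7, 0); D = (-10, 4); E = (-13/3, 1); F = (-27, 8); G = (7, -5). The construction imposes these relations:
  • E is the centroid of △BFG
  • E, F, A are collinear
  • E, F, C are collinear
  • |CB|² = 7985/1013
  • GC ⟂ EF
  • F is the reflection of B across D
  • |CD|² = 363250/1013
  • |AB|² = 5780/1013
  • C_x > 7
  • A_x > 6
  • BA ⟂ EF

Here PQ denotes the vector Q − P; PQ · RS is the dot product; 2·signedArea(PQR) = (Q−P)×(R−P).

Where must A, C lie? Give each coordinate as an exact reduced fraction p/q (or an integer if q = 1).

A = (6377/1013, -2312/1013)
C = (7805/1013, -2753/1013)

1. A_x = 6377/1013  [E, F, A are collinear ∩ BA ⟂ EF]
2. A_y = -2312/1013  [E, F, A are collinear ∩ BA ⟂ EF]
   → A = (6377/1013, -2312/1013)
3. C_x = 7805/1013  [E, F, C are collinear ∩ GC ⟂ EF]
4. C_y = -2753/1013  [E, F, C are collinear ∩ GC ⟂ EF]
   → C = (7805/1013, -2753/1013)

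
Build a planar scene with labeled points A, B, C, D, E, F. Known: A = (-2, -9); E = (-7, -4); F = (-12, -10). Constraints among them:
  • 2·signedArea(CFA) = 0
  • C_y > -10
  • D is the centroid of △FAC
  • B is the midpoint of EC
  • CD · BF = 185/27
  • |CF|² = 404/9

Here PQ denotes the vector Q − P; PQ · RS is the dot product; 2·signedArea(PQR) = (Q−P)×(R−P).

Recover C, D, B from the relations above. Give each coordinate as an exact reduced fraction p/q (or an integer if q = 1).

B = (-37/6, -20/3)
C = (-16/3, -28/3)
D = (-58/9, -85/9)

1. C_x = -16/3  [line -1·x + 10·y + 88 = 0 ∩ |CF|² = 404/9]
2. C_y = -28/3  [line -1·x + 10·y + 88 = 0 ∩ |CF|² = 404/9]
   → C = (-16/3, -28/3)
3. D_x = -58/9  [D is the centroid of △FAC]
4. D_y = -85/9  [D is the centroid of △FAC]
   → D = (-58/9, -85/9)
5. B_x = -37/6  [B is the midpoint of EC]
6. B_y = -20/3  [B is the midpoint of EC]
   → B = (-37/6, -20/3)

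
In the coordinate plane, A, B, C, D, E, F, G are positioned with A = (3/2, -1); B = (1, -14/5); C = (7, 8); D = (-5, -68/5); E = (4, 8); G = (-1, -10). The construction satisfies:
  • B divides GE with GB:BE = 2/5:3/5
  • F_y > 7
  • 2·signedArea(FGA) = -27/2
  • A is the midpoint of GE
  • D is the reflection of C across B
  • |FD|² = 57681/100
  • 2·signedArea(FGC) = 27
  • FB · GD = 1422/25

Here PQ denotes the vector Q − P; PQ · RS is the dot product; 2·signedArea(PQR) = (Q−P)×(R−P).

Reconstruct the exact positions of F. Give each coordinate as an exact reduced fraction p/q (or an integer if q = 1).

F = (11/2, 8)

1. F_x = 11/2  [FB · GD = 1422/25 ∩ 2·signedArea(FGC) = 27]
2. F_y = 8  [FB · GD = 1422/25 ∩ 2·signedArea(FGC) = 27]
   → F = (11/2, 8)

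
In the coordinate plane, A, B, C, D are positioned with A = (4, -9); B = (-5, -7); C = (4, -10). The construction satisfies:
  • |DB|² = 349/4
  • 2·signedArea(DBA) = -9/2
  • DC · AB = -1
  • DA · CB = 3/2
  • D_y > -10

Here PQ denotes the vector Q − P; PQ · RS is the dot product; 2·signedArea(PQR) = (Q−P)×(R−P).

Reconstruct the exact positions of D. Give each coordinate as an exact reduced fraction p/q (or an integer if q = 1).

1. D_x = 4  [DA · CB = 3/2 ∩ 2·signedArea(DBA) = -9/2]
2. D_y = -19/2  [DA · CB = 3/2 ∩ 2·signedArea(DBA) = -9/2]
   → D = (4, -19/2)

D = (4, -19/2)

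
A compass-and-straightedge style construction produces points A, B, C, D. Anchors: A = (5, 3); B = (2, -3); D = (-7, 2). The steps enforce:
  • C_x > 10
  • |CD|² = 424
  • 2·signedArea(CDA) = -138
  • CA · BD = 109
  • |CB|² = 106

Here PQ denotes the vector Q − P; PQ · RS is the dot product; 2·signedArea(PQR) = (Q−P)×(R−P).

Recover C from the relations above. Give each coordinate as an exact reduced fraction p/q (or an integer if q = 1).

C = (11, -8)

1. C_x = 11  [CA · BD = 109 ∩ 2·signedArea(CDA) = -138]
2. C_y = -8  [CA · BD = 109 ∩ 2·signedArea(CDA) = -138]
   → C = (11, -8)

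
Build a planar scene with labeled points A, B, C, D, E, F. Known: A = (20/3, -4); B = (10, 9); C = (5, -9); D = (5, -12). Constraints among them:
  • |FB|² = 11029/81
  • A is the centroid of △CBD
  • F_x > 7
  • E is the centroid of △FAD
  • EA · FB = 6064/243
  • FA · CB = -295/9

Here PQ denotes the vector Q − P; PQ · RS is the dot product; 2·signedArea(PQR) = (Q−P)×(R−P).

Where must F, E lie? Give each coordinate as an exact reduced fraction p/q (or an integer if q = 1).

1. F_x = 65/9  [line -5·x + -18·y + -53/9 = 0 ∩ |FB|² = 11029/81]
2. F_y = -7/3  [line -5·x + -18·y + -53/9 = 0 ∩ |FB|² = 11029/81]
   → F = (65/9, -7/3)
3. E_x = 170/27  [E is the centroid of △FAD]
4. E_y = -55/9  [E is the centroid of △FAD]
   → E = (170/27, -55/9)

E = (170/27, -55/9)
F = (65/9, -7/3)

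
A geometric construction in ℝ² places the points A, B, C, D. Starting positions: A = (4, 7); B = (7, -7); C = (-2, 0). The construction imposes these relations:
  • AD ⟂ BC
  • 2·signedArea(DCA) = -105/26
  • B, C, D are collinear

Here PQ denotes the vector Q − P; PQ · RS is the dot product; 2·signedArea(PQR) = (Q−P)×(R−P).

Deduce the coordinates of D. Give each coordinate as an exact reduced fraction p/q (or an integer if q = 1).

D = (-43/26, -7/26)

1. D_x = -43/26  [B, C, D are collinear ∩ AD ⟂ BC]
2. D_y = -7/26  [B, C, D are collinear ∩ AD ⟂ BC]
   → D = (-43/26, -7/26)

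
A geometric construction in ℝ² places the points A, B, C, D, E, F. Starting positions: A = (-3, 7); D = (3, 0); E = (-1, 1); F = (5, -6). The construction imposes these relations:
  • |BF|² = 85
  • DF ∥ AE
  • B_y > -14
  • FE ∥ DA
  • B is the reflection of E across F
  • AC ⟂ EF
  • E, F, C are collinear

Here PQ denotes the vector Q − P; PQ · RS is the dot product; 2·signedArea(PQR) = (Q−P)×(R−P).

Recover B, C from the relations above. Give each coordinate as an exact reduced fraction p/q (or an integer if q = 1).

1. B_x = 11  [B is the reflection of E across F]
2. B_y = -13  [B is the reflection of E across F]
   → B = (11, -13)
3. C_x = -409/85  [E, F, C are collinear ∩ AC ⟂ EF]
4. C_y = 463/85  [E, F, C are collinear ∩ AC ⟂ EF]
   → C = (-409/85, 463/85)

B = (11, -13)
C = (-409/85, 463/85)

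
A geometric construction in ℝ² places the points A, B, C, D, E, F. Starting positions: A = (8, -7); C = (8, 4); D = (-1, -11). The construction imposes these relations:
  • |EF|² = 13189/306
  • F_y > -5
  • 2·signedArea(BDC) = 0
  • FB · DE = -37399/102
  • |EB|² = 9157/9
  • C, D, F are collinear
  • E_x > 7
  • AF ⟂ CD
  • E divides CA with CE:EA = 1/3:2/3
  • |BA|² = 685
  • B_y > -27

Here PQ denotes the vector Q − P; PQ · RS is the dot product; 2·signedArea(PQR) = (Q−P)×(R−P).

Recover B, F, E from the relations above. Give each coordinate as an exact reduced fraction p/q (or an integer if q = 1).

1. F_x = 107/34  [C, D, F are collinear ∩ AF ⟂ CD]
2. F_y = -139/34  [C, D, F are collinear ∩ AF ⟂ CD]
   → F = (107/34, -139/34)
3. E_x = 8  [E divides CA with CE:EA = 1/3:2/3]
4. E_y = 1/3  [E divides CA with CE:EA = 1/3:2/3]
   → E = (8, 1/3)
5. B_x = -10  [2·signedArea(BDC) = 0 ∩ FB · DE = -37399/102]
6. B_y = -26  [2·signedArea(BDC) = 0 ∩ FB · DE = -37399/102]
   → B = (-10, -26)

B = (-10, -26)
E = (8, 1/3)
F = (107/34, -139/34)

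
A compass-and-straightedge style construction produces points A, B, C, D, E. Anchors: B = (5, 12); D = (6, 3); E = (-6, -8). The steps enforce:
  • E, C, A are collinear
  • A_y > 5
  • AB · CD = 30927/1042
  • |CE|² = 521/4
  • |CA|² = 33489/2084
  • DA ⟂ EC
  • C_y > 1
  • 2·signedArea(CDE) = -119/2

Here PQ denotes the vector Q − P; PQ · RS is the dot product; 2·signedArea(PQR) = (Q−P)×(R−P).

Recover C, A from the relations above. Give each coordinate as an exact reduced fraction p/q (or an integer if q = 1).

A = (746/521, 2872/521)
C = (-1/2, 2)

1. C_x = -1/2  [line 11·x + -12·y + 59/2 = 0 ∩ |CE|² = 521/4]
2. C_y = 2  [line 11·x + -12·y + 59/2 = 0 ∩ |CE|² = 521/4]
   → C = (-1/2, 2)
3. A_x = 746/521  [E, C, A are collinear ∩ DA ⟂ EC]
4. A_y = 2872/521  [E, C, A are collinear ∩ DA ⟂ EC]
   → A = (746/521, 2872/521)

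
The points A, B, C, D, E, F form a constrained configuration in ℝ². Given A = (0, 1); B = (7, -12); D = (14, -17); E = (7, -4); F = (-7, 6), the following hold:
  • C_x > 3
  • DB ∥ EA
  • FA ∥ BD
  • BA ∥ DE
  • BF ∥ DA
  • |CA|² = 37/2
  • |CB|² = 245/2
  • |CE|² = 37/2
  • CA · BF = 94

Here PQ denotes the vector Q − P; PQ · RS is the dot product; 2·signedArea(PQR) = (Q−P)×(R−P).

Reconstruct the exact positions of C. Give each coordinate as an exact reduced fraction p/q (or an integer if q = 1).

C = (7/2, -3/2)

1. C_x = 7/2  [line 14·x + -18·y + -76 = 0 ∩ |CA|² = 37/2]
2. C_y = -3/2  [line 14·x + -18·y + -76 = 0 ∩ |CA|² = 37/2]
   → C = (7/2, -3/2)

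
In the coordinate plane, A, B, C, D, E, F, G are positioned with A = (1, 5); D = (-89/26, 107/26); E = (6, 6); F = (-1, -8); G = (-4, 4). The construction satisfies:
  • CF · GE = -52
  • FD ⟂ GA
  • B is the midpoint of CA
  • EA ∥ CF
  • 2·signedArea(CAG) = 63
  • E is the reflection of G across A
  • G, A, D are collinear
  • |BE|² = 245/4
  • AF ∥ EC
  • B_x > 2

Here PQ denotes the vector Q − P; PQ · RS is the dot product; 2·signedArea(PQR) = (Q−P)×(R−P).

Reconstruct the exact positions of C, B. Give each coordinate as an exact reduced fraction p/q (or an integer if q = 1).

1. C_x = 4  [EA ∥ CF ∩ AF ∥ EC]
2. C_y = -7  [EA ∥ CF ∩ AF ∥ EC]
   → C = (4, -7)
3. B_x = 5/2  [B is the midpoint of CA]
4. B_y = -1  [B is the midpoint of CA]
   → B = (5/2, -1)

B = (5/2, -1)
C = (4, -7)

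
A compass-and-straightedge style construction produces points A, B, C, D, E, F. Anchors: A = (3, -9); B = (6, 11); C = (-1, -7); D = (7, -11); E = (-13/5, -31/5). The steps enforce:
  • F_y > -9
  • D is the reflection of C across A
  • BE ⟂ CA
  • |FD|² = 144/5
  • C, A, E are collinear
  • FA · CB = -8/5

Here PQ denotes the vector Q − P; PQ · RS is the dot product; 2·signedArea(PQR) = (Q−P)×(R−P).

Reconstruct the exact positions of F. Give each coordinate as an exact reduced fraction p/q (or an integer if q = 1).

F = (11/5, -43/5)

1. F_x = 11/5  [line -7·x + -18·y + -697/5 = 0 ∩ |FD|² = 144/5]
2. F_y = -43/5  [line -7·x + -18·y + -697/5 = 0 ∩ |FD|² = 144/5]
   → F = (11/5, -43/5)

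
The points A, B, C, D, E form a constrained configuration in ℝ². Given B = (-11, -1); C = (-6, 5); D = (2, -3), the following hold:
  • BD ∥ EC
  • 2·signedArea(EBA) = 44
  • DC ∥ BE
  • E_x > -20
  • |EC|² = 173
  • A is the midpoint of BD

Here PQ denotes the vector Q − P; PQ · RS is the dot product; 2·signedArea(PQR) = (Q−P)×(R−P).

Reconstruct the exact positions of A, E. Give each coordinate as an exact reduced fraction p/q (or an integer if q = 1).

1. A_x = -9/2  [A is the midpoint of BD]
2. A_y = -2  [A is the midpoint of BD]
   → A = (-9/2, -2)
3. E_x = -19  [BD ∥ EC ∩ DC ∥ BE]
4. E_y = 7  [BD ∥ EC ∩ DC ∥ BE]
   → E = (-19, 7)

A = (-9/2, -2)
E = (-19, 7)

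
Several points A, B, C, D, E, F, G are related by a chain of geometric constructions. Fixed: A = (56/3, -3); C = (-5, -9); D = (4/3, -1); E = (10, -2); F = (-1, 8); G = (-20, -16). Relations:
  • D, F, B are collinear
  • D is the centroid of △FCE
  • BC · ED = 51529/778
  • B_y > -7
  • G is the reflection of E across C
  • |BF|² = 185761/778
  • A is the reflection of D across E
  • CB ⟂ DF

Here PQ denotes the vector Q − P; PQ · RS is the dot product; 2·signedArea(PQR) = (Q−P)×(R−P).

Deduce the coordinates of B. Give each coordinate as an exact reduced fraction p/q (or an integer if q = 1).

1. B_x = 2239/778  [D, F, B are collinear ∩ CB ⟂ DF]
2. B_y = -5413/778  [D, F, B are collinear ∩ CB ⟂ DF]
   → B = (2239/778, -5413/778)

B = (2239/778, -5413/778)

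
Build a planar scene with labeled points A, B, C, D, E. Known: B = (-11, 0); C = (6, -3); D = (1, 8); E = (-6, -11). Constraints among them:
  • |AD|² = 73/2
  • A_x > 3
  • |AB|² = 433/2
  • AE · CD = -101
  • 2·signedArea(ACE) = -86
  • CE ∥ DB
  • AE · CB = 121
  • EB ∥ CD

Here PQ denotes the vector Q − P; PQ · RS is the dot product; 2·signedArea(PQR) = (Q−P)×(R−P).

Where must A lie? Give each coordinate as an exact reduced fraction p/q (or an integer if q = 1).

A = (7/2, 5/2)

1. A_x = 7/2  [2·signedArea(ACE) = -86 ∩ AE · CD = -101]
2. A_y = 5/2  [2·signedArea(ACE) = -86 ∩ AE · CD = -101]
   → A = (7/2, 5/2)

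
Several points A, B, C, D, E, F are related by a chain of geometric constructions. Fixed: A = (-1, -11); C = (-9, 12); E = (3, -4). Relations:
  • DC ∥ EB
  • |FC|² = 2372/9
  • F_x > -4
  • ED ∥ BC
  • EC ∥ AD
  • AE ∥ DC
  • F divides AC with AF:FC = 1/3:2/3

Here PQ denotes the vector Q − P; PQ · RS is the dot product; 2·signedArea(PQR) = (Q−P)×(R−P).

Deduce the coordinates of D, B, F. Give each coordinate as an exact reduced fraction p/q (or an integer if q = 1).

B = (7, 3)
D = (-13, 5)
F = (-11/3, -10/3)

1. D_x = -13  [AE ∥ DC ∩ EC ∥ AD]
2. D_y = 5  [AE ∥ DC ∩ EC ∥ AD]
   → D = (-13, 5)
3. B_x = 7  [ED ∥ BC ∩ DC ∥ EB]
4. B_y = 3  [ED ∥ BC ∩ DC ∥ EB]
   → B = (7, 3)
5. F_x = -11/3  [F divides AC with AF:FC = 1/3:2/3]
6. F_y = -10/3  [F divides AC with AF:FC = 1/3:2/3]
   → F = (-11/3, -10/3)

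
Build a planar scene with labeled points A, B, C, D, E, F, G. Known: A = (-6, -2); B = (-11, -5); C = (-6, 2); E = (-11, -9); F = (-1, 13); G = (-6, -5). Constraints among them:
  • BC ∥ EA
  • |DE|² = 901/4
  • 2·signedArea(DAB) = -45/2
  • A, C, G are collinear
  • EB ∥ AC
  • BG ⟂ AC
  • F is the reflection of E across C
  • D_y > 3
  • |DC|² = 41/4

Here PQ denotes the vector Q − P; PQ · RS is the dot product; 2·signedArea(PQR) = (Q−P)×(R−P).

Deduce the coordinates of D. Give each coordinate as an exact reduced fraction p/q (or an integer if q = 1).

D = (-7/2, 4)

1. D_x = -7/2  [line 3·x + -5·y + 61/2 = 0 ∩ |DC|² = 41/4]
2. D_y = 4  [line 3·x + -5·y + 61/2 = 0 ∩ |DC|² = 41/4]
   → D = (-7/2, 4)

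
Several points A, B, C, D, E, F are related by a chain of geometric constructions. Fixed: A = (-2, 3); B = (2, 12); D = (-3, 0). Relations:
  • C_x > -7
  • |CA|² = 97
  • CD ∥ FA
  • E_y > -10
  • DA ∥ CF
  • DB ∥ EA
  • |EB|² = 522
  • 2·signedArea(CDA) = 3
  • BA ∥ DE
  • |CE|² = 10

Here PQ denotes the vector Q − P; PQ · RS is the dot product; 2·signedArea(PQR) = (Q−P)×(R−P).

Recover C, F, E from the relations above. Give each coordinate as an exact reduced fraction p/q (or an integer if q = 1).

C = (-6, -6)
E = (-7, -9)
F = (-5, -3)

1. E_x = -7  [DB ∥ EA ∩ BA ∥ DE]
2. E_y = -9  [DB ∥ EA ∩ BA ∥ DE]
   → E = (-7, -9)
3. C_x = -6  [line -3·x + 1·y + -12 = 0 ∩ |CE|² = 10]
4. C_y = -6  [line -3·x + 1·y + -12 = 0 ∩ |CE|² = 10]
   → C = (-6, -6)
5. F_x = -5  [CD ∥ FA ∩ DA ∥ CF]
6. F_y = -3  [CD ∥ FA ∩ DA ∥ CF]
   → F = (-5, -3)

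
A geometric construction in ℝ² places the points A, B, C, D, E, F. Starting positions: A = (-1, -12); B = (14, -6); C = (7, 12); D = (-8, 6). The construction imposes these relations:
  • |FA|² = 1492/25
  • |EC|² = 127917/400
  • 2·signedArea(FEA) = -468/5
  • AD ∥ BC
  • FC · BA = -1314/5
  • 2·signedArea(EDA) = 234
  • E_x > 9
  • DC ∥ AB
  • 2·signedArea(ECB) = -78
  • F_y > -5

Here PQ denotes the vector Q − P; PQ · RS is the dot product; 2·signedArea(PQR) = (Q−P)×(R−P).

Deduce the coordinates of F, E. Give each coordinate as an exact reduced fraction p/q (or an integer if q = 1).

E = (191/20, -57/10)
F = (-19/5, -24/5)

1. F_x = -19/5  [line 15·x + 6·y + 429/5 = 0 ∩ |FA|² = 1492/25]
2. F_y = -24/5  [line 15·x + 6·y + 429/5 = 0 ∩ |FA|² = 1492/25]
   → F = (-19/5, -24/5)
3. E_x = 191/20  [line 18·x + 7·y + -132 = 0 ∩ |EC|² = 127917/400]
4. E_y = -57/10  [line 18·x + 7·y + -132 = 0 ∩ |EC|² = 127917/400]
   → E = (191/20, -57/10)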